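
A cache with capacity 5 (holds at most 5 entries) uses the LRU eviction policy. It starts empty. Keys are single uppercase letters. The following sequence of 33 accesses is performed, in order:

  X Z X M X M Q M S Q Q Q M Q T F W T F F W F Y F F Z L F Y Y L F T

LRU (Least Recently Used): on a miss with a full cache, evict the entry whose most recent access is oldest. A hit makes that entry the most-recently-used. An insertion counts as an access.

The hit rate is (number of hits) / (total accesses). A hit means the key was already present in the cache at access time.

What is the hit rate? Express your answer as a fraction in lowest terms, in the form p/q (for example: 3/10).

LRU simulation (capacity=5):
  1. access X: MISS. Cache (LRU->MRU): [X]
  2. access Z: MISS. Cache (LRU->MRU): [X Z]
  3. access X: HIT. Cache (LRU->MRU): [Z X]
  4. access M: MISS. Cache (LRU->MRU): [Z X M]
  5. access X: HIT. Cache (LRU->MRU): [Z M X]
  6. access M: HIT. Cache (LRU->MRU): [Z X M]
  7. access Q: MISS. Cache (LRU->MRU): [Z X M Q]
  8. access M: HIT. Cache (LRU->MRU): [Z X Q M]
  9. access S: MISS. Cache (LRU->MRU): [Z X Q M S]
  10. access Q: HIT. Cache (LRU->MRU): [Z X M S Q]
  11. access Q: HIT. Cache (LRU->MRU): [Z X M S Q]
  12. access Q: HIT. Cache (LRU->MRU): [Z X M S Q]
  13. access M: HIT. Cache (LRU->MRU): [Z X S Q M]
  14. access Q: HIT. Cache (LRU->MRU): [Z X S M Q]
  15. access T: MISS, evict Z. Cache (LRU->MRU): [X S M Q T]
  16. access F: MISS, evict X. Cache (LRU->MRU): [S M Q T F]
  17. access W: MISS, evict S. Cache (LRU->MRU): [M Q T F W]
  18. access T: HIT. Cache (LRU->MRU): [M Q F W T]
  19. access F: HIT. Cache (LRU->MRU): [M Q W T F]
  20. access F: HIT. Cache (LRU->MRU): [M Q W T F]
  21. access W: HIT. Cache (LRU->MRU): [M Q T F W]
  22. access F: HIT. Cache (LRU->MRU): [M Q T W F]
  23. access Y: MISS, evict M. Cache (LRU->MRU): [Q T W F Y]
  24. access F: HIT. Cache (LRU->MRU): [Q T W Y F]
  25. access F: HIT. Cache (LRU->MRU): [Q T W Y F]
  26. access Z: MISS, evict Q. Cache (LRU->MRU): [T W Y F Z]
  27. access L: MISS, evict T. Cache (LRU->MRU): [W Y F Z L]
  28. access F: HIT. Cache (LRU->MRU): [W Y Z L F]
  29. access Y: HIT. Cache (LRU->MRU): [W Z L F Y]
  30. access Y: HIT. Cache (LRU->MRU): [W Z L F Y]
  31. access L: HIT. Cache (LRU->MRU): [W Z F Y L]
  32. access F: HIT. Cache (LRU->MRU): [W Z Y L F]
  33. access T: MISS, evict W. Cache (LRU->MRU): [Z Y L F T]
Total: 21 hits, 12 misses, 7 evictions

Hit rate = 21/33 = 7/11

Answer: 7/11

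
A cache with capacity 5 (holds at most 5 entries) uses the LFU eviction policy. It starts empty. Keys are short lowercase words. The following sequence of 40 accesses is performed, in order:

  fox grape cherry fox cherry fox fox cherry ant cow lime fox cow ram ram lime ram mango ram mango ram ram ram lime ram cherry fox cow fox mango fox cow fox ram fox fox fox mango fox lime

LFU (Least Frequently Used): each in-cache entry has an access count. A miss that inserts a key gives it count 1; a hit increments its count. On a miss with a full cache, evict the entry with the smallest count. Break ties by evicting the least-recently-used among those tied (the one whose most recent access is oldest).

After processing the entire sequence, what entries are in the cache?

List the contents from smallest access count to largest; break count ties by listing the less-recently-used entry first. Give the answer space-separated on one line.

LFU simulation (capacity=5):
  1. access fox: MISS. Cache: [fox(c=1)]
  2. access grape: MISS. Cache: [fox(c=1) grape(c=1)]
  3. access cherry: MISS. Cache: [fox(c=1) grape(c=1) cherry(c=1)]
  4. access fox: HIT, count now 2. Cache: [grape(c=1) cherry(c=1) fox(c=2)]
  5. access cherry: HIT, count now 2. Cache: [grape(c=1) fox(c=2) cherry(c=2)]
  6. access fox: HIT, count now 3. Cache: [grape(c=1) cherry(c=2) fox(c=3)]
  7. access fox: HIT, count now 4. Cache: [grape(c=1) cherry(c=2) fox(c=4)]
  8. access cherry: HIT, count now 3. Cache: [grape(c=1) cherry(c=3) fox(c=4)]
  9. access ant: MISS. Cache: [grape(c=1) ant(c=1) cherry(c=3) fox(c=4)]
  10. access cow: MISS. Cache: [grape(c=1) ant(c=1) cow(c=1) cherry(c=3) fox(c=4)]
  11. access lime: MISS, evict grape(c=1). Cache: [ant(c=1) cow(c=1) lime(c=1) cherry(c=3) fox(c=4)]
  12. access fox: HIT, count now 5. Cache: [ant(c=1) cow(c=1) lime(c=1) cherry(c=3) fox(c=5)]
  13. access cow: HIT, count now 2. Cache: [ant(c=1) lime(c=1) cow(c=2) cherry(c=3) fox(c=5)]
  14. access ram: MISS, evict ant(c=1). Cache: [lime(c=1) ram(c=1) cow(c=2) cherry(c=3) fox(c=5)]
  15. access ram: HIT, count now 2. Cache: [lime(c=1) cow(c=2) ram(c=2) cherry(c=3) fox(c=5)]
  16. access lime: HIT, count now 2. Cache: [cow(c=2) ram(c=2) lime(c=2) cherry(c=3) fox(c=5)]
  17. access ram: HIT, count now 3. Cache: [cow(c=2) lime(c=2) cherry(c=3) ram(c=3) fox(c=5)]
  18. access mango: MISS, evict cow(c=2). Cache: [mango(c=1) lime(c=2) cherry(c=3) ram(c=3) fox(c=5)]
  19. access ram: HIT, count now 4. Cache: [mango(c=1) lime(c=2) cherry(c=3) ram(c=4) fox(c=5)]
  20. access mango: HIT, count now 2. Cache: [lime(c=2) mango(c=2) cherry(c=3) ram(c=4) fox(c=5)]
  21. access ram: HIT, count now 5. Cache: [lime(c=2) mango(c=2) cherry(c=3) fox(c=5) ram(c=5)]
  22. access ram: HIT, count now 6. Cache: [lime(c=2) mango(c=2) cherry(c=3) fox(c=5) ram(c=6)]
  23. access ram: HIT, count now 7. Cache: [lime(c=2) mango(c=2) cherry(c=3) fox(c=5) ram(c=7)]
  24. access lime: HIT, count now 3. Cache: [mango(c=2) cherry(c=3) lime(c=3) fox(c=5) ram(c=7)]
  25. access ram: HIT, count now 8. Cache: [mango(c=2) cherry(c=3) lime(c=3) fox(c=5) ram(c=8)]
  26. access cherry: HIT, count now 4. Cache: [mango(c=2) lime(c=3) cherry(c=4) fox(c=5) ram(c=8)]
  27. access fox: HIT, count now 6. Cache: [mango(c=2) lime(c=3) cherry(c=4) fox(c=6) ram(c=8)]
  28. access cow: MISS, evict mango(c=2). Cache: [cow(c=1) lime(c=3) cherry(c=4) fox(c=6) ram(c=8)]
  29. access fox: HIT, count now 7. Cache: [cow(c=1) lime(c=3) cherry(c=4) fox(c=7) ram(c=8)]
  30. access mango: MISS, evict cow(c=1). Cache: [mango(c=1) lime(c=3) cherry(c=4) fox(c=7) ram(c=8)]
  31. access fox: HIT, count now 8. Cache: [mango(c=1) lime(c=3) cherry(c=4) ram(c=8) fox(c=8)]
  32. access cow: MISS, evict mango(c=1). Cache: [cow(c=1) lime(c=3) cherry(c=4) ram(c=8) fox(c=8)]
  33. access fox: HIT, count now 9. Cache: [cow(c=1) lime(c=3) cherry(c=4) ram(c=8) fox(c=9)]
  34. access ram: HIT, count now 9. Cache: [cow(c=1) lime(c=3) cherry(c=4) fox(c=9) ram(c=9)]
  35. access fox: HIT, count now 10. Cache: [cow(c=1) lime(c=3) cherry(c=4) ram(c=9) fox(c=10)]
  36. access fox: HIT, count now 11. Cache: [cow(c=1) lime(c=3) cherry(c=4) ram(c=9) fox(c=11)]
  37. access fox: HIT, count now 12. Cache: [cow(c=1) lime(c=3) cherry(c=4) ram(c=9) fox(c=12)]
  38. access mango: MISS, evict cow(c=1). Cache: [mango(c=1) lime(c=3) cherry(c=4) ram(c=9) fox(c=12)]
  39. access fox: HIT, count now 13. Cache: [mango(c=1) lime(c=3) cherry(c=4) ram(c=9) fox(c=13)]
  40. access lime: HIT, count now 4. Cache: [mango(c=1) cherry(c=4) lime(c=4) ram(c=9) fox(c=13)]
Total: 28 hits, 12 misses, 7 evictions

Answer: mango cherry lime ram fox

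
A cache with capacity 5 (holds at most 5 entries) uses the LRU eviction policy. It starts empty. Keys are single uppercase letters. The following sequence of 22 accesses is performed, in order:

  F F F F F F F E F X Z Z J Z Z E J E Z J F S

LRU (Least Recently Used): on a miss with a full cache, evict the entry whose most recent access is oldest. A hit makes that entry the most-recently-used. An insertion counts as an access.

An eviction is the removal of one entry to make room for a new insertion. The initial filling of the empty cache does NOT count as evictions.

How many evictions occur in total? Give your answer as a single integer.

LRU simulation (capacity=5):
  1. access F: MISS. Cache (LRU->MRU): [F]
  2. access F: HIT. Cache (LRU->MRU): [F]
  3. access F: HIT. Cache (LRU->MRU): [F]
  4. access F: HIT. Cache (LRU->MRU): [F]
  5. access F: HIT. Cache (LRU->MRU): [F]
  6. access F: HIT. Cache (LRU->MRU): [F]
  7. access F: HIT. Cache (LRU->MRU): [F]
  8. access E: MISS. Cache (LRU->MRU): [F E]
  9. access F: HIT. Cache (LRU->MRU): [E F]
  10. access X: MISS. Cache (LRU->MRU): [E F X]
  11. access Z: MISS. Cache (LRU->MRU): [E F X Z]
  12. access Z: HIT. Cache (LRU->MRU): [E F X Z]
  13. access J: MISS. Cache (LRU->MRU): [E F X Z J]
  14. access Z: HIT. Cache (LRU->MRU): [E F X J Z]
  15. access Z: HIT. Cache (LRU->MRU): [E F X J Z]
  16. access E: HIT. Cache (LRU->MRU): [F X J Z E]
  17. access J: HIT. Cache (LRU->MRU): [F X Z E J]
  18. access E: HIT. Cache (LRU->MRU): [F X Z J E]
  19. access Z: HIT. Cache (LRU->MRU): [F X J E Z]
  20. access J: HIT. Cache (LRU->MRU): [F X E Z J]
  21. access F: HIT. Cache (LRU->MRU): [X E Z J F]
  22. access S: MISS, evict X. Cache (LRU->MRU): [E Z J F S]
Total: 16 hits, 6 misses, 1 evictions

Answer: 1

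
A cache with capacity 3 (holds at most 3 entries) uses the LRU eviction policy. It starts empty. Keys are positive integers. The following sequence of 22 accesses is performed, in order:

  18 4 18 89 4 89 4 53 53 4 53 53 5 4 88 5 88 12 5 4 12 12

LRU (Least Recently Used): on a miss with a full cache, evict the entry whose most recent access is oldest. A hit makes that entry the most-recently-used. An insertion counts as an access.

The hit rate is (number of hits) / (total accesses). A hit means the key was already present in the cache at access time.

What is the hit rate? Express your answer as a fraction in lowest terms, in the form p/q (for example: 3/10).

Answer: 7/11

Derivation:
LRU simulation (capacity=3):
  1. access 18: MISS. Cache (LRU->MRU): [18]
  2. access 4: MISS. Cache (LRU->MRU): [18 4]
  3. access 18: HIT. Cache (LRU->MRU): [4 18]
  4. access 89: MISS. Cache (LRU->MRU): [4 18 89]
  5. access 4: HIT. Cache (LRU->MRU): [18 89 4]
  6. access 89: HIT. Cache (LRU->MRU): [18 4 89]
  7. access 4: HIT. Cache (LRU->MRU): [18 89 4]
  8. access 53: MISS, evict 18. Cache (LRU->MRU): [89 4 53]
  9. access 53: HIT. Cache (LRU->MRU): [89 4 53]
  10. access 4: HIT. Cache (LRU->MRU): [89 53 4]
  11. access 53: HIT. Cache (LRU->MRU): [89 4 53]
  12. access 53: HIT. Cache (LRU->MRU): [89 4 53]
  13. access 5: MISS, evict 89. Cache (LRU->MRU): [4 53 5]
  14. access 4: HIT. Cache (LRU->MRU): [53 5 4]
  15. access 88: MISS, evict 53. Cache (LRU->MRU): [5 4 88]
  16. access 5: HIT. Cache (LRU->MRU): [4 88 5]
  17. access 88: HIT. Cache (LRU->MRU): [4 5 88]
  18. access 12: MISS, evict 4. Cache (LRU->MRU): [5 88 12]
  19. access 5: HIT. Cache (LRU->MRU): [88 12 5]
  20. access 4: MISS, evict 88. Cache (LRU->MRU): [12 5 4]
  21. access 12: HIT. Cache (LRU->MRU): [5 4 12]
  22. access 12: HIT. Cache (LRU->MRU): [5 4 12]
Total: 14 hits, 8 misses, 5 evictions

Hit rate = 14/22 = 7/11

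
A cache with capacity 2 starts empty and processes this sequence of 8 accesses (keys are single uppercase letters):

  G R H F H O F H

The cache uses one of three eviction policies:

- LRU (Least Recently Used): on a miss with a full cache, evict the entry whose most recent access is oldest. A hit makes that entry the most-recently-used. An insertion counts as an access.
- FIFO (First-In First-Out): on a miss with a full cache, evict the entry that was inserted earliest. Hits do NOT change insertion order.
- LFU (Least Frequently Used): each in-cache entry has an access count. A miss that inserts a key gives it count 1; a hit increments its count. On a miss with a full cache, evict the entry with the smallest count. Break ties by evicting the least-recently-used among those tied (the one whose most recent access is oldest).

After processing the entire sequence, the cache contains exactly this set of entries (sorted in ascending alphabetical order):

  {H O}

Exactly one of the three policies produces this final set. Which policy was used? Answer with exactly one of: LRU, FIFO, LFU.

Simulating under each policy and comparing final sets:
  LRU: final set = {F H} -> differs
  FIFO: final set = {H O} -> MATCHES target
  LFU: final set = {F H} -> differs
Only FIFO produces the target set.

Answer: FIFO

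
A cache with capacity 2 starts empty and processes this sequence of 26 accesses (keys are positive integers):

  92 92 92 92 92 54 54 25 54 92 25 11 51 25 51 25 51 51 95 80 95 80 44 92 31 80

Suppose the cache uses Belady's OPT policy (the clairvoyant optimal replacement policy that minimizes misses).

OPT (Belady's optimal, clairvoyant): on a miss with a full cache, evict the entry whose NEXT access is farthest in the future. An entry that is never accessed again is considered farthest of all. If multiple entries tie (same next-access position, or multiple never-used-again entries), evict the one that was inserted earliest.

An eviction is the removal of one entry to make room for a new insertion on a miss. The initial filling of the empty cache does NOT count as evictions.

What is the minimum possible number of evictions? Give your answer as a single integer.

OPT (Belady) simulation (capacity=2):
  1. access 92: MISS. Cache: [92]
  2. access 92: HIT. Next use of 92: step 3. Cache: [92]
  3. access 92: HIT. Next use of 92: step 4. Cache: [92]
  4. access 92: HIT. Next use of 92: step 5. Cache: [92]
  5. access 92: HIT. Next use of 92: step 10. Cache: [92]
  6. access 54: MISS. Cache: [92 54]
  7. access 54: HIT. Next use of 54: step 9. Cache: [92 54]
  8. access 25: MISS, evict 92 (next use: step 10). Cache: [54 25]
  9. access 54: HIT. Next use of 54: never. Cache: [54 25]
  10. access 92: MISS, evict 54 (next use: never). Cache: [25 92]
  11. access 25: HIT. Next use of 25: step 14. Cache: [25 92]
  12. access 11: MISS, evict 92 (next use: step 24). Cache: [25 11]
  13. access 51: MISS, evict 11 (next use: never). Cache: [25 51]
  14. access 25: HIT. Next use of 25: step 16. Cache: [25 51]
  15. access 51: HIT. Next use of 51: step 17. Cache: [25 51]
  16. access 25: HIT. Next use of 25: never. Cache: [25 51]
  17. access 51: HIT. Next use of 51: step 18. Cache: [25 51]
  18. access 51: HIT. Next use of 51: never. Cache: [25 51]
  19. access 95: MISS, evict 25 (next use: never). Cache: [51 95]
  20. access 80: MISS, evict 51 (next use: never). Cache: [95 80]
  21. access 95: HIT. Next use of 95: never. Cache: [95 80]
  22. access 80: HIT. Next use of 80: step 26. Cache: [95 80]
  23. access 44: MISS, evict 95 (next use: never). Cache: [80 44]
  24. access 92: MISS, evict 44 (next use: never). Cache: [80 92]
  25. access 31: MISS, evict 92 (next use: never). Cache: [80 31]
  26. access 80: HIT. Next use of 80: never. Cache: [80 31]
Total: 15 hits, 11 misses, 9 evictions

Answer: 9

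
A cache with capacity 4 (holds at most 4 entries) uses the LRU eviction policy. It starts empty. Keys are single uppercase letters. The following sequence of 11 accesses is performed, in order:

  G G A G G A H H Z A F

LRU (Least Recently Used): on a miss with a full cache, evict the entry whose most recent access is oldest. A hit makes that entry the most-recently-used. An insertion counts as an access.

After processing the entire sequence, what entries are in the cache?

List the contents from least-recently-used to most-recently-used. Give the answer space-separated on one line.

Answer: H Z A F

Derivation:
LRU simulation (capacity=4):
  1. access G: MISS. Cache (LRU->MRU): [G]
  2. access G: HIT. Cache (LRU->MRU): [G]
  3. access A: MISS. Cache (LRU->MRU): [G A]
  4. access G: HIT. Cache (LRU->MRU): [A G]
  5. access G: HIT. Cache (LRU->MRU): [A G]
  6. access A: HIT. Cache (LRU->MRU): [G A]
  7. access H: MISS. Cache (LRU->MRU): [G A H]
  8. access H: HIT. Cache (LRU->MRU): [G A H]
  9. access Z: MISS. Cache (LRU->MRU): [G A H Z]
  10. access A: HIT. Cache (LRU->MRU): [G H Z A]
  11. access F: MISS, evict G. Cache (LRU->MRU): [H Z A F]
Total: 6 hits, 5 misses, 1 evictions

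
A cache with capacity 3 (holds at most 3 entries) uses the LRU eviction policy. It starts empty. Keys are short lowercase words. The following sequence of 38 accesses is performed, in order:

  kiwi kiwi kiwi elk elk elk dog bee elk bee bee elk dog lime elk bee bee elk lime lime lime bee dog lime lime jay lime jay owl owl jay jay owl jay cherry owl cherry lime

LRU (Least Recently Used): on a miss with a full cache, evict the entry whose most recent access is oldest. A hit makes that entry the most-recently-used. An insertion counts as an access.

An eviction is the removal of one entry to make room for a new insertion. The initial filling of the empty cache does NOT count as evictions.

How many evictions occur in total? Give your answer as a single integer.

LRU simulation (capacity=3):
  1. access kiwi: MISS. Cache (LRU->MRU): [kiwi]
  2. access kiwi: HIT. Cache (LRU->MRU): [kiwi]
  3. access kiwi: HIT. Cache (LRU->MRU): [kiwi]
  4. access elk: MISS. Cache (LRU->MRU): [kiwi elk]
  5. access elk: HIT. Cache (LRU->MRU): [kiwi elk]
  6. access elk: HIT. Cache (LRU->MRU): [kiwi elk]
  7. access dog: MISS. Cache (LRU->MRU): [kiwi elk dog]
  8. access bee: MISS, evict kiwi. Cache (LRU->MRU): [elk dog bee]
  9. access elk: HIT. Cache (LRU->MRU): [dog bee elk]
  10. access bee: HIT. Cache (LRU->MRU): [dog elk bee]
  11. access bee: HIT. Cache (LRU->MRU): [dog elk bee]
  12. access elk: HIT. Cache (LRU->MRU): [dog bee elk]
  13. access dog: HIT. Cache (LRU->MRU): [bee elk dog]
  14. access lime: MISS, evict bee. Cache (LRU->MRU): [elk dog lime]
  15. access elk: HIT. Cache (LRU->MRU): [dog lime elk]
  16. access bee: MISS, evict dog. Cache (LRU->MRU): [lime elk bee]
  17. access bee: HIT. Cache (LRU->MRU): [lime elk bee]
  18. access elk: HIT. Cache (LRU->MRU): [lime bee elk]
  19. access lime: HIT. Cache (LRU->MRU): [bee elk lime]
  20. access lime: HIT. Cache (LRU->MRU): [bee elk lime]
  21. access lime: HIT. Cache (LRU->MRU): [bee elk lime]
  22. access bee: HIT. Cache (LRU->MRU): [elk lime bee]
  23. access dog: MISS, evict elk. Cache (LRU->MRU): [lime bee dog]
  24. access lime: HIT. Cache (LRU->MRU): [bee dog lime]
  25. access lime: HIT. Cache (LRU->MRU): [bee dog lime]
  26. access jay: MISS, evict bee. Cache (LRU->MRU): [dog lime jay]
  27. access lime: HIT. Cache (LRU->MRU): [dog jay lime]
  28. access jay: HIT. Cache (LRU->MRU): [dog lime jay]
  29. access owl: MISS, evict dog. Cache (LRU->MRU): [lime jay owl]
  30. access owl: HIT. Cache (LRU->MRU): [lime jay owl]
  31. access jay: HIT. Cache (LRU->MRU): [lime owl jay]
  32. access jay: HIT. Cache (LRU->MRU): [lime owl jay]
  33. access owl: HIT. Cache (LRU->MRU): [lime jay owl]
  34. access jay: HIT. Cache (LRU->MRU): [lime owl jay]
  35. access cherry: MISS, evict lime. Cache (LRU->MRU): [owl jay cherry]
  36. access owl: HIT. Cache (LRU->MRU): [jay cherry owl]
  37. access cherry: HIT. Cache (LRU->MRU): [jay owl cherry]
  38. access lime: MISS, evict jay. Cache (LRU->MRU): [owl cherry lime]
Total: 27 hits, 11 misses, 8 evictions

Answer: 8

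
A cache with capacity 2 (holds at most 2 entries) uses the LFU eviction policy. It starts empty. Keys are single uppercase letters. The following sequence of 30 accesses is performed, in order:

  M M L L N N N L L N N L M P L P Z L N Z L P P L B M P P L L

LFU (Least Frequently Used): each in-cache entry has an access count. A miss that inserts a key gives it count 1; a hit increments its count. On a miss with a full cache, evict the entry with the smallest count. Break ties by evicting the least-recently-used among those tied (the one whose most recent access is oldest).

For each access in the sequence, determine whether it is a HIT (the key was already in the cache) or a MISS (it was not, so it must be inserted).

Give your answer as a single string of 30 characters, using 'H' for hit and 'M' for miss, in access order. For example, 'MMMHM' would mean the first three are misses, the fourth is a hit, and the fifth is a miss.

LFU simulation (capacity=2):
  1. access M: MISS. Cache: [M(c=1)]
  2. access M: HIT, count now 2. Cache: [M(c=2)]
  3. access L: MISS. Cache: [L(c=1) M(c=2)]
  4. access L: HIT, count now 2. Cache: [M(c=2) L(c=2)]
  5. access N: MISS, evict M(c=2). Cache: [N(c=1) L(c=2)]
  6. access N: HIT, count now 2. Cache: [L(c=2) N(c=2)]
  7. access N: HIT, count now 3. Cache: [L(c=2) N(c=3)]
  8. access L: HIT, count now 3. Cache: [N(c=3) L(c=3)]
  9. access L: HIT, count now 4. Cache: [N(c=3) L(c=4)]
  10. access N: HIT, count now 4. Cache: [L(c=4) N(c=4)]
  11. access N: HIT, count now 5. Cache: [L(c=4) N(c=5)]
  12. access L: HIT, count now 5. Cache: [N(c=5) L(c=5)]
  13. access M: MISS, evict N(c=5). Cache: [M(c=1) L(c=5)]
  14. access P: MISS, evict M(c=1). Cache: [P(c=1) L(c=5)]
  15. access L: HIT, count now 6. Cache: [P(c=1) L(c=6)]
  16. access P: HIT, count now 2. Cache: [P(c=2) L(c=6)]
  17. access Z: MISS, evict P(c=2). Cache: [Z(c=1) L(c=6)]
  18. access L: HIT, count now 7. Cache: [Z(c=1) L(c=7)]
  19. access N: MISS, evict Z(c=1). Cache: [N(c=1) L(c=7)]
  20. access Z: MISS, evict N(c=1). Cache: [Z(c=1) L(c=7)]
  21. access L: HIT, count now 8. Cache: [Z(c=1) L(c=8)]
  22. access P: MISS, evict Z(c=1). Cache: [P(c=1) L(c=8)]
  23. access P: HIT, count now 2. Cache: [P(c=2) L(c=8)]
  24. access L: HIT, count now 9. Cache: [P(c=2) L(c=9)]
  25. access B: MISS, evict P(c=2). Cache: [B(c=1) L(c=9)]
  26. access M: MISS, evict B(c=1). Cache: [M(c=1) L(c=9)]
  27. access P: MISS, evict M(c=1). Cache: [P(c=1) L(c=9)]
  28. access P: HIT, count now 2. Cache: [P(c=2) L(c=9)]
  29. access L: HIT, count now 10. Cache: [P(c=2) L(c=10)]
  30. access L: HIT, count now 11. Cache: [P(c=2) L(c=11)]
Total: 18 hits, 12 misses, 10 evictions

Answer: MHMHMHHHHHHHMMHHMHMMHMHHMMMHHH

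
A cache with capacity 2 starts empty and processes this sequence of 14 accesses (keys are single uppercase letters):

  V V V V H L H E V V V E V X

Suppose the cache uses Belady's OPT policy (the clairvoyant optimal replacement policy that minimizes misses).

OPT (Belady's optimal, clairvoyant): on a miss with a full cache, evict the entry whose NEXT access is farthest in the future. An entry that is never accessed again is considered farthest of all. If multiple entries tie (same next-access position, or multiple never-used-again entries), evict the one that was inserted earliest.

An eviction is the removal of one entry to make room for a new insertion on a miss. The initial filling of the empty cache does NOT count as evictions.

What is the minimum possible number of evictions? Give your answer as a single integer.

OPT (Belady) simulation (capacity=2):
  1. access V: MISS. Cache: [V]
  2. access V: HIT. Next use of V: step 3. Cache: [V]
  3. access V: HIT. Next use of V: step 4. Cache: [V]
  4. access V: HIT. Next use of V: step 9. Cache: [V]
  5. access H: MISS. Cache: [V H]
  6. access L: MISS, evict V (next use: step 9). Cache: [H L]
  7. access H: HIT. Next use of H: never. Cache: [H L]
  8. access E: MISS, evict H (next use: never). Cache: [L E]
  9. access V: MISS, evict L (next use: never). Cache: [E V]
  10. access V: HIT. Next use of V: step 11. Cache: [E V]
  11. access V: HIT. Next use of V: step 13. Cache: [E V]
  12. access E: HIT. Next use of E: never. Cache: [E V]
  13. access V: HIT. Next use of V: never. Cache: [E V]
  14. access X: MISS, evict E (next use: never). Cache: [V X]
Total: 8 hits, 6 misses, 4 evictions

Answer: 4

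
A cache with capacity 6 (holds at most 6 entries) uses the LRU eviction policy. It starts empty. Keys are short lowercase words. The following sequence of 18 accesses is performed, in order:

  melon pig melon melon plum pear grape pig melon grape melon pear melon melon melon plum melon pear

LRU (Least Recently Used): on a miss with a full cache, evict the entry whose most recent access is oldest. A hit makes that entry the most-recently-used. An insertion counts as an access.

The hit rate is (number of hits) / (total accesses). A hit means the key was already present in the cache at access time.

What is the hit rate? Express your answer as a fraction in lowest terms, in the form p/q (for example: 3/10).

Answer: 13/18

Derivation:
LRU simulation (capacity=6):
  1. access melon: MISS. Cache (LRU->MRU): [melon]
  2. access pig: MISS. Cache (LRU->MRU): [melon pig]
  3. access melon: HIT. Cache (LRU->MRU): [pig melon]
  4. access melon: HIT. Cache (LRU->MRU): [pig melon]
  5. access plum: MISS. Cache (LRU->MRU): [pig melon plum]
  6. access pear: MISS. Cache (LRU->MRU): [pig melon plum pear]
  7. access grape: MISS. Cache (LRU->MRU): [pig melon plum pear grape]
  8. access pig: HIT. Cache (LRU->MRU): [melon plum pear grape pig]
  9. access melon: HIT. Cache (LRU->MRU): [plum pear grape pig melon]
  10. access grape: HIT. Cache (LRU->MRU): [plum pear pig melon grape]
  11. access melon: HIT. Cache (LRU->MRU): [plum pear pig grape melon]
  12. access pear: HIT. Cache (LRU->MRU): [plum pig grape melon pear]
  13. access melon: HIT. Cache (LRU->MRU): [plum pig grape pear melon]
  14. access melon: HIT. Cache (LRU->MRU): [plum pig grape pear melon]
  15. access melon: HIT. Cache (LRU->MRU): [plum pig grape pear melon]
  16. access plum: HIT. Cache (LRU->MRU): [pig grape pear melon plum]
  17. access melon: HIT. Cache (LRU->MRU): [pig grape pear plum melon]
  18. access pear: HIT. Cache (LRU->MRU): [pig grape plum melon pear]
Total: 13 hits, 5 misses, 0 evictions

Hit rate = 13/18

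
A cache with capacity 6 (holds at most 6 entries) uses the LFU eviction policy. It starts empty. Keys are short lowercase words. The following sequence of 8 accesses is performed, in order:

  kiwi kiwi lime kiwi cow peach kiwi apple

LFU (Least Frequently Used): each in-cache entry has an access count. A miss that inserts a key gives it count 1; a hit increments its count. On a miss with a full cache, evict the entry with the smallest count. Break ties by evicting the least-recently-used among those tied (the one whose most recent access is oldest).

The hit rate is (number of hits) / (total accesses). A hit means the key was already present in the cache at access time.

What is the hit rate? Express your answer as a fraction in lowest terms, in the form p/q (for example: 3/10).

Answer: 3/8

Derivation:
LFU simulation (capacity=6):
  1. access kiwi: MISS. Cache: [kiwi(c=1)]
  2. access kiwi: HIT, count now 2. Cache: [kiwi(c=2)]
  3. access lime: MISS. Cache: [lime(c=1) kiwi(c=2)]
  4. access kiwi: HIT, count now 3. Cache: [lime(c=1) kiwi(c=3)]
  5. access cow: MISS. Cache: [lime(c=1) cow(c=1) kiwi(c=3)]
  6. access peach: MISS. Cache: [lime(c=1) cow(c=1) peach(c=1) kiwi(c=3)]
  7. access kiwi: HIT, count now 4. Cache: [lime(c=1) cow(c=1) peach(c=1) kiwi(c=4)]
  8. access apple: MISS. Cache: [lime(c=1) cow(c=1) peach(c=1) apple(c=1) kiwi(c=4)]
Total: 3 hits, 5 misses, 0 evictions

Hit rate = 3/8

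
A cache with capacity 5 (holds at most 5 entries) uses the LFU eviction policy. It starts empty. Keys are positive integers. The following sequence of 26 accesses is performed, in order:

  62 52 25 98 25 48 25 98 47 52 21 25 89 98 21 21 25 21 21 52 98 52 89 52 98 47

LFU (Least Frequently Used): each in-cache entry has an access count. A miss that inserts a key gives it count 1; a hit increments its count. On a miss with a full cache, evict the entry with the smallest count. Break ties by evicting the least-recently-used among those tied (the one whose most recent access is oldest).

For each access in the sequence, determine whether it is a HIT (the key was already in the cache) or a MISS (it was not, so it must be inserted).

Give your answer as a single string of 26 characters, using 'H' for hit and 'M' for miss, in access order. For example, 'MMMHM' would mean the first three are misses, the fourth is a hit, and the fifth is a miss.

LFU simulation (capacity=5):
  1. access 62: MISS. Cache: [62(c=1)]
  2. access 52: MISS. Cache: [62(c=1) 52(c=1)]
  3. access 25: MISS. Cache: [62(c=1) 52(c=1) 25(c=1)]
  4. access 98: MISS. Cache: [62(c=1) 52(c=1) 25(c=1) 98(c=1)]
  5. access 25: HIT, count now 2. Cache: [62(c=1) 52(c=1) 98(c=1) 25(c=2)]
  6. access 48: MISS. Cache: [62(c=1) 52(c=1) 98(c=1) 48(c=1) 25(c=2)]
  7. access 25: HIT, count now 3. Cache: [62(c=1) 52(c=1) 98(c=1) 48(c=1) 25(c=3)]
  8. access 98: HIT, count now 2. Cache: [62(c=1) 52(c=1) 48(c=1) 98(c=2) 25(c=3)]
  9. access 47: MISS, evict 62(c=1). Cache: [52(c=1) 48(c=1) 47(c=1) 98(c=2) 25(c=3)]
  10. access 52: HIT, count now 2. Cache: [48(c=1) 47(c=1) 98(c=2) 52(c=2) 25(c=3)]
  11. access 21: MISS, evict 48(c=1). Cache: [47(c=1) 21(c=1) 98(c=2) 52(c=2) 25(c=3)]
  12. access 25: HIT, count now 4. Cache: [47(c=1) 21(c=1) 98(c=2) 52(c=2) 25(c=4)]
  13. access 89: MISS, evict 47(c=1). Cache: [21(c=1) 89(c=1) 98(c=2) 52(c=2) 25(c=4)]
  14. access 98: HIT, count now 3. Cache: [21(c=1) 89(c=1) 52(c=2) 98(c=3) 25(c=4)]
  15. access 21: HIT, count now 2. Cache: [89(c=1) 52(c=2) 21(c=2) 98(c=3) 25(c=4)]
  16. access 21: HIT, count now 3. Cache: [89(c=1) 52(c=2) 98(c=3) 21(c=3) 25(c=4)]
  17. access 25: HIT, count now 5. Cache: [89(c=1) 52(c=2) 98(c=3) 21(c=3) 25(c=5)]
  18. access 21: HIT, count now 4. Cache: [89(c=1) 52(c=2) 98(c=3) 21(c=4) 25(c=5)]
  19. access 21: HIT, count now 5. Cache: [89(c=1) 52(c=2) 98(c=3) 25(c=5) 21(c=5)]
  20. access 52: HIT, count now 3. Cache: [89(c=1) 98(c=3) 52(c=3) 25(c=5) 21(c=5)]
  21. access 98: HIT, count now 4. Cache: [89(c=1) 52(c=3) 98(c=4) 25(c=5) 21(c=5)]
  22. access 52: HIT, count now 4. Cache: [89(c=1) 98(c=4) 52(c=4) 25(c=5) 21(c=5)]
  23. access 89: HIT, count now 2. Cache: [89(c=2) 98(c=4) 52(c=4) 25(c=5) 21(c=5)]
  24. access 52: HIT, count now 5. Cache: [89(c=2) 98(c=4) 25(c=5) 21(c=5) 52(c=5)]
  25. access 98: HIT, count now 5. Cache: [89(c=2) 25(c=5) 21(c=5) 52(c=5) 98(c=5)]
  26. access 47: MISS, evict 89(c=2). Cache: [47(c=1) 25(c=5) 21(c=5) 52(c=5) 98(c=5)]
Total: 17 hits, 9 misses, 4 evictions

Answer: MMMMHMHHMHMHMHHHHHHHHHHHHM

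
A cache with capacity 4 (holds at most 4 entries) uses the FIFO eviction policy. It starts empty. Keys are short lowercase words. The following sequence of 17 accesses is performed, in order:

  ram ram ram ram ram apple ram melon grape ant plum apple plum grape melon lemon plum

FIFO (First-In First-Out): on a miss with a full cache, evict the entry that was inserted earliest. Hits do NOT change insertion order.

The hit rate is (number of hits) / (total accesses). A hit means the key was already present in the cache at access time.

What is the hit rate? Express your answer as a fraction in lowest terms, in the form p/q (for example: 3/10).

FIFO simulation (capacity=4):
  1. access ram: MISS. Cache (old->new): [ram]
  2. access ram: HIT. Cache (old->new): [ram]
  3. access ram: HIT. Cache (old->new): [ram]
  4. access ram: HIT. Cache (old->new): [ram]
  5. access ram: HIT. Cache (old->new): [ram]
  6. access apple: MISS. Cache (old->new): [ram apple]
  7. access ram: HIT. Cache (old->new): [ram apple]
  8. access melon: MISS. Cache (old->new): [ram apple melon]
  9. access grape: MISS. Cache (old->new): [ram apple melon grape]
  10. access ant: MISS, evict ram. Cache (old->new): [apple melon grape ant]
  11. access plum: MISS, evict apple. Cache (old->new): [melon grape ant plum]
  12. access apple: MISS, evict melon. Cache (old->new): [grape ant plum apple]
  13. access plum: HIT. Cache (old->new): [grape ant plum apple]
  14. access grape: HIT. Cache (old->new): [grape ant plum apple]
  15. access melon: MISS, evict grape. Cache (old->new): [ant plum apple melon]
  16. access lemon: MISS, evict ant. Cache (old->new): [plum apple melon lemon]
  17. access plum: HIT. Cache (old->new): [plum apple melon lemon]
Total: 8 hits, 9 misses, 5 evictions

Hit rate = 8/17

Answer: 8/17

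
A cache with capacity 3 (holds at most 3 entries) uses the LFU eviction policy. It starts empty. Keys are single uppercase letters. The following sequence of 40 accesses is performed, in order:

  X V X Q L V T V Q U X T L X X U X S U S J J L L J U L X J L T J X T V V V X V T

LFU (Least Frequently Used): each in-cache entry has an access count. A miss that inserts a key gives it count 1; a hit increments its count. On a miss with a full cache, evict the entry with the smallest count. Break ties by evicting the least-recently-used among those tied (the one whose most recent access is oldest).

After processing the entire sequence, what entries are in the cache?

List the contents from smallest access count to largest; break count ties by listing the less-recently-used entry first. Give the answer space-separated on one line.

LFU simulation (capacity=3):
  1. access X: MISS. Cache: [X(c=1)]
  2. access V: MISS. Cache: [X(c=1) V(c=1)]
  3. access X: HIT, count now 2. Cache: [V(c=1) X(c=2)]
  4. access Q: MISS. Cache: [V(c=1) Q(c=1) X(c=2)]
  5. access L: MISS, evict V(c=1). Cache: [Q(c=1) L(c=1) X(c=2)]
  6. access V: MISS, evict Q(c=1). Cache: [L(c=1) V(c=1) X(c=2)]
  7. access T: MISS, evict L(c=1). Cache: [V(c=1) T(c=1) X(c=2)]
  8. access V: HIT, count now 2. Cache: [T(c=1) X(c=2) V(c=2)]
  9. access Q: MISS, evict T(c=1). Cache: [Q(c=1) X(c=2) V(c=2)]
  10. access U: MISS, evict Q(c=1). Cache: [U(c=1) X(c=2) V(c=2)]
  11. access X: HIT, count now 3. Cache: [U(c=1) V(c=2) X(c=3)]
  12. access T: MISS, evict U(c=1). Cache: [T(c=1) V(c=2) X(c=3)]
  13. access L: MISS, evict T(c=1). Cache: [L(c=1) V(c=2) X(c=3)]
  14. access X: HIT, count now 4. Cache: [L(c=1) V(c=2) X(c=4)]
  15. access X: HIT, count now 5. Cache: [L(c=1) V(c=2) X(c=5)]
  16. access U: MISS, evict L(c=1). Cache: [U(c=1) V(c=2) X(c=5)]
  17. access X: HIT, count now 6. Cache: [U(c=1) V(c=2) X(c=6)]
  18. access S: MISS, evict U(c=1). Cache: [S(c=1) V(c=2) X(c=6)]
  19. access U: MISS, evict S(c=1). Cache: [U(c=1) V(c=2) X(c=6)]
  20. access S: MISS, evict U(c=1). Cache: [S(c=1) V(c=2) X(c=6)]
  21. access J: MISS, evict S(c=1). Cache: [J(c=1) V(c=2) X(c=6)]
  22. access J: HIT, count now 2. Cache: [V(c=2) J(c=2) X(c=6)]
  23. access L: MISS, evict V(c=2). Cache: [L(c=1) J(c=2) X(c=6)]
  24. access L: HIT, count now 2. Cache: [J(c=2) L(c=2) X(c=6)]
  25. access J: HIT, count now 3. Cache: [L(c=2) J(c=3) X(c=6)]
  26. access U: MISS, evict L(c=2). Cache: [U(c=1) J(c=3) X(c=6)]
  27. access L: MISS, evict U(c=1). Cache: [L(c=1) J(c=3) X(c=6)]
  28. access X: HIT, count now 7. Cache: [L(c=1) J(c=3) X(c=7)]
  29. access J: HIT, count now 4. Cache: [L(c=1) J(c=4) X(c=7)]
  30. access L: HIT, count now 2. Cache: [L(c=2) J(c=4) X(c=7)]
  31. access T: MISS, evict L(c=2). Cache: [T(c=1) J(c=4) X(c=7)]
  32. access J: HIT, count now 5. Cache: [T(c=1) J(c=5) X(c=7)]
  33. access X: HIT, count now 8. Cache: [T(c=1) J(c=5) X(c=8)]
  34. access T: HIT, count now 2. Cache: [T(c=2) J(c=5) X(c=8)]
  35. access V: MISS, evict T(c=2). Cache: [V(c=1) J(c=5) X(c=8)]
  36. access V: HIT, count now 2. Cache: [V(c=2) J(c=5) X(c=8)]
  37. access V: HIT, count now 3. Cache: [V(c=3) J(c=5) X(c=8)]
  38. access X: HIT, count now 9. Cache: [V(c=3) J(c=5) X(c=9)]
  39. access V: HIT, count now 4. Cache: [V(c=4) J(c=5) X(c=9)]
  40. access T: MISS, evict V(c=4). Cache: [T(c=1) J(c=5) X(c=9)]
Total: 19 hits, 21 misses, 18 evictions

Answer: T J X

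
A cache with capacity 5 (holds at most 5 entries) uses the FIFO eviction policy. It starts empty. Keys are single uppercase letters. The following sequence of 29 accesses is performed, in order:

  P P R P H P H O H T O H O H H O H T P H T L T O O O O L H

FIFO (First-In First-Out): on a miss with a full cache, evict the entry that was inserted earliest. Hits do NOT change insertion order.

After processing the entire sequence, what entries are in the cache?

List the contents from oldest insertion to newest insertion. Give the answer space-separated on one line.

FIFO simulation (capacity=5):
  1. access P: MISS. Cache (old->new): [P]
  2. access P: HIT. Cache (old->new): [P]
  3. access R: MISS. Cache (old->new): [P R]
  4. access P: HIT. Cache (old->new): [P R]
  5. access H: MISS. Cache (old->new): [P R H]
  6. access P: HIT. Cache (old->new): [P R H]
  7. access H: HIT. Cache (old->new): [P R H]
  8. access O: MISS. Cache (old->new): [P R H O]
  9. access H: HIT. Cache (old->new): [P R H O]
  10. access T: MISS. Cache (old->new): [P R H O T]
  11. access O: HIT. Cache (old->new): [P R H O T]
  12. access H: HIT. Cache (old->new): [P R H O T]
  13. access O: HIT. Cache (old->new): [P R H O T]
  14. access H: HIT. Cache (old->new): [P R H O T]
  15. access H: HIT. Cache (old->new): [P R H O T]
  16. access O: HIT. Cache (old->new): [P R H O T]
  17. access H: HIT. Cache (old->new): [P R H O T]
  18. access T: HIT. Cache (old->new): [P R H O T]
  19. access P: HIT. Cache (old->new): [P R H O T]
  20. access H: HIT. Cache (old->new): [P R H O T]
  21. access T: HIT. Cache (old->new): [P R H O T]
  22. access L: MISS, evict P. Cache (old->new): [R H O T L]
  23. access T: HIT. Cache (old->new): [R H O T L]
  24. access O: HIT. Cache (old->new): [R H O T L]
  25. access O: HIT. Cache (old->new): [R H O T L]
  26. access O: HIT. Cache (old->new): [R H O T L]
  27. access O: HIT. Cache (old->new): [R H O T L]
  28. access L: HIT. Cache (old->new): [R H O T L]
  29. access H: HIT. Cache (old->new): [R H O T L]
Total: 23 hits, 6 misses, 1 evictions

Answer: R H O T L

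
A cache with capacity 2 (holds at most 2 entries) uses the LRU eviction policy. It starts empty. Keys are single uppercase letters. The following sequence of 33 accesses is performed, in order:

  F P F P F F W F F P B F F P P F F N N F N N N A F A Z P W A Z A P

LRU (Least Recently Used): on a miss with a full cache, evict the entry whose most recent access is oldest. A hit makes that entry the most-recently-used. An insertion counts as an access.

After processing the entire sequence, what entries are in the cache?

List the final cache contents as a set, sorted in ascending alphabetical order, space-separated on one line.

LRU simulation (capacity=2):
  1. access F: MISS. Cache (LRU->MRU): [F]
  2. access P: MISS. Cache (LRU->MRU): [F P]
  3. access F: HIT. Cache (LRU->MRU): [P F]
  4. access P: HIT. Cache (LRU->MRU): [F P]
  5. access F: HIT. Cache (LRU->MRU): [P F]
  6. access F: HIT. Cache (LRU->MRU): [P F]
  7. access W: MISS, evict P. Cache (LRU->MRU): [F W]
  8. access F: HIT. Cache (LRU->MRU): [W F]
  9. access F: HIT. Cache (LRU->MRU): [W F]
  10. access P: MISS, evict W. Cache (LRU->MRU): [F P]
  11. access B: MISS, evict F. Cache (LRU->MRU): [P B]
  12. access F: MISS, evict P. Cache (LRU->MRU): [B F]
  13. access F: HIT. Cache (LRU->MRU): [B F]
  14. access P: MISS, evict B. Cache (LRU->MRU): [F P]
  15. access P: HIT. Cache (LRU->MRU): [F P]
  16. access F: HIT. Cache (LRU->MRU): [P F]
  17. access F: HIT. Cache (LRU->MRU): [P F]
  18. access N: MISS, evict P. Cache (LRU->MRU): [F N]
  19. access N: HIT. Cache (LRU->MRU): [F N]
  20. access F: HIT. Cache (LRU->MRU): [N F]
  21. access N: HIT. Cache (LRU->MRU): [F N]
  22. access N: HIT. Cache (LRU->MRU): [F N]
  23. access N: HIT. Cache (LRU->MRU): [F N]
  24. access A: MISS, evict F. Cache (LRU->MRU): [N A]
  25. access F: MISS, evict N. Cache (LRU->MRU): [A F]
  26. access A: HIT. Cache (LRU->MRU): [F A]
  27. access Z: MISS, evict F. Cache (LRU->MRU): [A Z]
  28. access P: MISS, evict A. Cache (LRU->MRU): [Z P]
  29. access W: MISS, evict Z. Cache (LRU->MRU): [P W]
  30. access A: MISS, evict P. Cache (LRU->MRU): [W A]
  31. access Z: MISS, evict W. Cache (LRU->MRU): [A Z]
  32. access A: HIT. Cache (LRU->MRU): [Z A]
  33. access P: MISS, evict Z. Cache (LRU->MRU): [A P]
Total: 17 hits, 16 misses, 14 evictions

Answer: A P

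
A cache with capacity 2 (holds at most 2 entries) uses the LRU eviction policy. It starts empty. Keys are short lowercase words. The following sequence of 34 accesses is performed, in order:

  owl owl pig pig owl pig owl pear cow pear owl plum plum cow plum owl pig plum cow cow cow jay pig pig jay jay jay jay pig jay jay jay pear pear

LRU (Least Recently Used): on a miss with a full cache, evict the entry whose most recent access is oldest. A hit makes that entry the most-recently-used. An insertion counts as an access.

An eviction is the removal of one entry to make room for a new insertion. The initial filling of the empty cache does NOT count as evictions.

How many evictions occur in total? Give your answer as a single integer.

Answer: 12

Derivation:
LRU simulation (capacity=2):
  1. access owl: MISS. Cache (LRU->MRU): [owl]
  2. access owl: HIT. Cache (LRU->MRU): [owl]
  3. access pig: MISS. Cache (LRU->MRU): [owl pig]
  4. access pig: HIT. Cache (LRU->MRU): [owl pig]
  5. access owl: HIT. Cache (LRU->MRU): [pig owl]
  6. access pig: HIT. Cache (LRU->MRU): [owl pig]
  7. access owl: HIT. Cache (LRU->MRU): [pig owl]
  8. access pear: MISS, evict pig. Cache (LRU->MRU): [owl pear]
  9. access cow: MISS, evict owl. Cache (LRU->MRU): [pear cow]
  10. access pear: HIT. Cache (LRU->MRU): [cow pear]
  11. access owl: MISS, evict cow. Cache (LRU->MRU): [pear owl]
  12. access plum: MISS, evict pear. Cache (LRU->MRU): [owl plum]
  13. access plum: HIT. Cache (LRU->MRU): [owl plum]
  14. access cow: MISS, evict owl. Cache (LRU->MRU): [plum cow]
  15. access plum: HIT. Cache (LRU->MRU): [cow plum]
  16. access owl: MISS, evict cow. Cache (LRU->MRU): [plum owl]
  17. access pig: MISS, evict plum. Cache (LRU->MRU): [owl pig]
  18. access plum: MISS, evict owl. Cache (LRU->MRU): [pig plum]
  19. access cow: MISS, evict pig. Cache (LRU->MRU): [plum cow]
  20. access cow: HIT. Cache (LRU->MRU): [plum cow]
  21. access cow: HIT. Cache (LRU->MRU): [plum cow]
  22. access jay: MISS, evict plum. Cache (LRU->MRU): [cow jay]
  23. access pig: MISS, evict cow. Cache (LRU->MRU): [jay pig]
  24. access pig: HIT. Cache (LRU->MRU): [jay pig]
  25. access jay: HIT. Cache (LRU->MRU): [pig jay]
  26. access jay: HIT. Cache (LRU->MRU): [pig jay]
  27. access jay: HIT. Cache (LRU->MRU): [pig jay]
  28. access jay: HIT. Cache (LRU->MRU): [pig jay]
  29. access pig: HIT. Cache (LRU->MRU): [jay pig]
  30. access jay: HIT. Cache (LRU->MRU): [pig jay]
  31. access jay: HIT. Cache (LRU->MRU): [pig jay]
  32. access jay: HIT. Cache (LRU->MRU): [pig jay]
  33. access pear: MISS, evict pig. Cache (LRU->MRU): [jay pear]
  34. access pear: HIT. Cache (LRU->MRU): [jay pear]
Total: 20 hits, 14 misses, 12 evictions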